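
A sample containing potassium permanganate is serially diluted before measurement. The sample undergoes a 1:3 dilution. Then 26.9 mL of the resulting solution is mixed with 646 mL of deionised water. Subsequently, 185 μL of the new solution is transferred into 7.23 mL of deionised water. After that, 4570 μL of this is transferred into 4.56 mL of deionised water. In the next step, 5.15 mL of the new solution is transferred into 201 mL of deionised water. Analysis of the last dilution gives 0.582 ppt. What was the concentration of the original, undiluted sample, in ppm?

0.140 ppm

Overall dilution factor = 3 × 25.01 × 40.08 × 1.998 × 40.03 = 2.41 × 10⁵.
Original = 0.582 ppt × 2.41 × 10⁵ = 1.40 × 10⁵ ppt = 0.140 ppm.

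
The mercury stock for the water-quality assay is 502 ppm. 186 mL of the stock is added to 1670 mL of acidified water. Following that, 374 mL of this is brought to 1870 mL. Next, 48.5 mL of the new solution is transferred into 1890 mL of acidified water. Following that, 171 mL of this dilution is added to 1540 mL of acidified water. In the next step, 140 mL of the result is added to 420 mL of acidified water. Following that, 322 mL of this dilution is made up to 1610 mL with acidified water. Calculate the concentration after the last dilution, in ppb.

Overall dilution factor = 9.978 × 5 × 39.97 × 10.01 × 4 × 5 = 3.99 × 10⁵.
502 ppm / 3.99 × 10⁵ = 1.26 × 10⁻³ ppm = 1.26 ppb.

1.26 ppb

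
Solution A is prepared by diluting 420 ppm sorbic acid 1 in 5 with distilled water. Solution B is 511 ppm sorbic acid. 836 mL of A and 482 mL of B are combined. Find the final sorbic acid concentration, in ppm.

240 ppm

C_A = 420 ppm / 5 = 84.0 ppm.
C_mix = (C_A·V_A + C_B·V_B)/(V_A + V_B) = (84.0×836 + 511×482) / 1318 = 240 ppm.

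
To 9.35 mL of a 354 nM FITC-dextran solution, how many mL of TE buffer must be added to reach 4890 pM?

668 mL

4890 pM = 4.89 nM.
V₂ = C₁V₁/C₂ = 354 × 9.35 / 4.89 = 677 mL.
Diluent to add = V₂ − V₁ = 677 − 9.35 = 668 mL.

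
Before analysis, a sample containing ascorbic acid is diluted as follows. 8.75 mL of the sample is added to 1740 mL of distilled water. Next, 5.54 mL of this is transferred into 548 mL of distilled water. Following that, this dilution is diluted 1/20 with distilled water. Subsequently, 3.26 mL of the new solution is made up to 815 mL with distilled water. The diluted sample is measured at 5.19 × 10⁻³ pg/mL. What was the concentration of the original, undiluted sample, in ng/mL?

518 ng/mL

Overall dilution factor = 199.9 × 99.92 × 20 × 250 = 9.98 × 10⁷.
Original = 5.19 × 10⁻³ pg/mL × 9.98 × 10⁷ = 5.18 × 10⁵ pg/mL = 518 ng/mL.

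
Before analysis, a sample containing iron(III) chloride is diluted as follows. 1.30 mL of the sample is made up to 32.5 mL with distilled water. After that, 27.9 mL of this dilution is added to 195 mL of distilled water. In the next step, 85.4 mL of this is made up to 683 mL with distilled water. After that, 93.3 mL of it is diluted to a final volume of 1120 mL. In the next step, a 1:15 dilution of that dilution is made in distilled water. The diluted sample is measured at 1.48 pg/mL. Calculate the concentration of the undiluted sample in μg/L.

Overall dilution factor = 25 × 7.989 × 7.998 × 12.00 × 15 = 2.88 × 10⁵.
Original = 1.48 pg/mL × 2.88 × 10⁵ = 4.26 × 10⁵ pg/mL = 426 μg/L.

426 μg/L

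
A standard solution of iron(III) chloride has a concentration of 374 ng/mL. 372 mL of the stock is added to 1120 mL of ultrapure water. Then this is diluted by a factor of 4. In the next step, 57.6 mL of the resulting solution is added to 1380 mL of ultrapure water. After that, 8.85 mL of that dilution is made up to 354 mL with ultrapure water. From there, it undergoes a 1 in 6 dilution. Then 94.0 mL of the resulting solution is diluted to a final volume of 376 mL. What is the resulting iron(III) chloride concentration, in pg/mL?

Overall dilution factor = 4.011 × 4 × 24.96 × 40 × 6 × 4 = 3.84 × 10⁵.
374 ng/mL / 3.84 × 10⁵ = 9.73 × 10⁻⁴ ng/mL = 0.973 pg/mL.

0.973 pg/mL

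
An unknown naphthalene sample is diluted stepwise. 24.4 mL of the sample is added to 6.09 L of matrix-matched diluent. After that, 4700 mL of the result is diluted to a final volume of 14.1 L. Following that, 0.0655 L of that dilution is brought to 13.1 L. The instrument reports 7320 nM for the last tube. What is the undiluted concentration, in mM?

Overall dilution factor = 250.6 × 3 × 200 = 1.50 × 10⁵.
Original = 7320 nM × 1.50 × 10⁵ = 1.10 × 10⁹ nM = 1100 mM.

1100 mM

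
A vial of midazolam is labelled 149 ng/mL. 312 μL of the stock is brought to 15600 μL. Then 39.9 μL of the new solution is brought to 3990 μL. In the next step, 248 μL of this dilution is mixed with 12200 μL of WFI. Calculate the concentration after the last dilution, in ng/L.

Overall dilution factor = 50 × 100 × 50.19 = 2.51 × 10⁵.
149 ng/mL / 2.51 × 10⁵ = 5.94 × 10⁻⁴ ng/mL = 0.594 ng/L.

0.594 ng/L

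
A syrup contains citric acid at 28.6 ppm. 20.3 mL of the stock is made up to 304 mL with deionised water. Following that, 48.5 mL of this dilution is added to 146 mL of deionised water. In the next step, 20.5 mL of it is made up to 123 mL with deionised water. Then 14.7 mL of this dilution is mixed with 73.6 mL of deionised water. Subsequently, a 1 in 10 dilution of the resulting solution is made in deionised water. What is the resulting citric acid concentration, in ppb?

1.32 ppb

Overall dilution factor = 14.98 × 4.010 × 6 × 6.007 × 10 = 2.16 × 10⁴.
28.6 ppm / 2.16 × 10⁴ = 1.32 × 10⁻³ ppm = 1.32 ppb.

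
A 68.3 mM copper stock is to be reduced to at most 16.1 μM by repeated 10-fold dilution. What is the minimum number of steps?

4

Need 10ⁿ ≥ 4242, so n ≥ log(4242)/log(10) = 3.63.
Minimum whole steps: n = 4.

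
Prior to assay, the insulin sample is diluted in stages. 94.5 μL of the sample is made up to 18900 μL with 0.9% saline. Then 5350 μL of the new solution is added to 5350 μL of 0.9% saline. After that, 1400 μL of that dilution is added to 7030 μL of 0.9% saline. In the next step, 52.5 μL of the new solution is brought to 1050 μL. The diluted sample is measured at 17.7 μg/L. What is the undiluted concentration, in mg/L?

Overall dilution factor = 200 × 2 × 6.021 × 20 = 4.82 × 10⁴.
Original = 17.7 μg/L × 4.82 × 10⁴ = 8.53 × 10⁵ μg/L = 853 mg/L.

853 mg/L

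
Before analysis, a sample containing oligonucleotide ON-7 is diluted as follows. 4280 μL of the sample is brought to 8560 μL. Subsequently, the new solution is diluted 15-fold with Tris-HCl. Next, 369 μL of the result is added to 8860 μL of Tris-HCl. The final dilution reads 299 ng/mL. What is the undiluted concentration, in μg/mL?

Overall dilution factor = 2 × 15 × 25.01 = 750.
Original = 299 ng/mL × 750 = 2.24 × 10⁵ ng/mL = 224 μg/mL.

224 μg/mL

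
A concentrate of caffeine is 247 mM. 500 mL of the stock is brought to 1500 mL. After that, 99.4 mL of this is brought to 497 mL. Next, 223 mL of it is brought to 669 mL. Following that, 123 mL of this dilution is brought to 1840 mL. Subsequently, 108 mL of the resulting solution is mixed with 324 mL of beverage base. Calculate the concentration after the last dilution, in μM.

Overall dilution factor = 3 × 5 × 3 × 14.96 × 4 = 2693.
247 mM / 2693 = 0.0917 mM = 91.7 μM.

91.7 μM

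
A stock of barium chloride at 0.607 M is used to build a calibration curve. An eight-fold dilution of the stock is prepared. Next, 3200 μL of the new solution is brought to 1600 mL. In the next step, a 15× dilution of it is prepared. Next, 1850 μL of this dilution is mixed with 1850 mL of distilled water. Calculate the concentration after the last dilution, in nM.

10.1 nM

Overall dilution factor = 8 × 500 × 15 × 1001 = 6.01 × 10⁷.
0.607 M / 6.01 × 10⁷ = 1.01 × 10⁻⁸ M = 10.1 nM.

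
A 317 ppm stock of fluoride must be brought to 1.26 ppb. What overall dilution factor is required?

Factor = C₀/C_target = 317 ppm / 1.26 ppb = 2.52 × 10⁵.

2.52 × 10⁵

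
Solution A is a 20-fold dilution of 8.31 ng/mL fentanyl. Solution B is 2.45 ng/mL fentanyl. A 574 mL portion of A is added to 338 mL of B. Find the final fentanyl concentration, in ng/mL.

C_A = 8.31 ng/mL / 20 = 0.415 ng/mL.
C_mix = (C_A·V_A + C_B·V_B)/(V_A + V_B) = (0.415×574 + 2.45×338) / 912.0 = 1.17 ng/mL.

1.17 ng/mL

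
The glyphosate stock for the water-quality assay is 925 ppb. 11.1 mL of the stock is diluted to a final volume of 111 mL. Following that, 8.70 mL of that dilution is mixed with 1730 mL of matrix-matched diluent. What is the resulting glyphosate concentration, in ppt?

463 ppt

Overall dilution factor = 10 × 199.9 = 1999.
925 ppb / 1999 = 0.463 ppb = 463 ppt.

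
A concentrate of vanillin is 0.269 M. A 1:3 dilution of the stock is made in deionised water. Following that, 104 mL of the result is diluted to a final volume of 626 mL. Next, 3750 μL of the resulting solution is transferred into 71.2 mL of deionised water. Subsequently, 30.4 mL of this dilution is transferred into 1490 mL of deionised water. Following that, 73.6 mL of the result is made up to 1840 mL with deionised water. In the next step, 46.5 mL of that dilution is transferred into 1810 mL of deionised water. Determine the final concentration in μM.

0.0149 μM

Overall dilution factor = 3 × 6.019 × 19.99 × 50.01 × 25 × 39.92 = 1.80 × 10⁷.
0.269 M / 1.80 × 10⁷ = 1.49 × 10⁻⁸ M = 0.0149 μM.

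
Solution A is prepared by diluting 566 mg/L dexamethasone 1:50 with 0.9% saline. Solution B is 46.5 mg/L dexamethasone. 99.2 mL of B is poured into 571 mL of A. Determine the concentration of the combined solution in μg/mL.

16.5 μg/mL

C_A = 566 mg/L / 50 = 11.3 mg/L.
C_mix = (C_A·V_A + C_B·V_B)/(V_A + V_B) = (11.3×571 + 46.5×99.2) / 670.2 = 16.5 mg/L = 16.5 μg/mL.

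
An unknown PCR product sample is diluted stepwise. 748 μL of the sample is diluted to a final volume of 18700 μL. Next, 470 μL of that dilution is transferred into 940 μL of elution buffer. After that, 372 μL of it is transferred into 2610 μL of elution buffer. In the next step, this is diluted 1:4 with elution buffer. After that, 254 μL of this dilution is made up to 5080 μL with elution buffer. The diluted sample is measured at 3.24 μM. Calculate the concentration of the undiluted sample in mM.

Overall dilution factor = 25 × 3 × 8.016 × 4 × 20 = 4.81 × 10⁴.
Original = 3.24 μM × 4.81 × 10⁴ = 1.56 × 10⁵ μM = 156 mM.

156 mM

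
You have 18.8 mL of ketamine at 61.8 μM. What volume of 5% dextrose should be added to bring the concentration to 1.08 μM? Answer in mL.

V₂ = C₁V₁/C₂ = 61.8 × 18.8 / 1.08 = 1076 mL.
Diluent to add = V₂ − V₁ = 1076 − 18.8 = 1060 mL.

1060 mL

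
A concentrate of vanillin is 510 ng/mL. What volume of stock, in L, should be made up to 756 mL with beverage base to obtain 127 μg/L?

0.188 L

127 μg/L = 127 ng/mL.
V₁ = C₂V₂/C₁ = 127 × 756 / 510 = 188 mL = 0.188 L.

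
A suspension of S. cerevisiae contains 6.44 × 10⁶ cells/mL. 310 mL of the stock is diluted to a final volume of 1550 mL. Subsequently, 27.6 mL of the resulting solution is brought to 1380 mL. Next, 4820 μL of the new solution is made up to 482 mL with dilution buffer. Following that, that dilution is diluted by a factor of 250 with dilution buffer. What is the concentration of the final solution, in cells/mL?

Overall dilution factor = 5 × 50 × 100 × 250 = 6.25 × 10⁶.
6.44 × 10⁶ cells/mL / 6.25 × 10⁶ = 1.03 cells/mL.

1.03 cells/mL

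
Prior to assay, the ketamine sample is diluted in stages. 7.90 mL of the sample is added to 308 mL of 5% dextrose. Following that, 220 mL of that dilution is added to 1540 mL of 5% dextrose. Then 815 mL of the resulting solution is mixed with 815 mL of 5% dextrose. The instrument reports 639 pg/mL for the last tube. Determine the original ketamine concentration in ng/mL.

409 ng/mL

Overall dilution factor = 39.99 × 8 × 2 = 640.
Original = 639 pg/mL × 640 = 4.09 × 10⁵ pg/mL = 409 ng/mL.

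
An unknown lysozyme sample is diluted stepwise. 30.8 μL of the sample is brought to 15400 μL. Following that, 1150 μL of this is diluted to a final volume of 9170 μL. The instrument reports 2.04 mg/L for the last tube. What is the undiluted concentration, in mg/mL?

8.13 mg/mL

Overall dilution factor = 500 × 7.974 = 3987.
Original = 2.04 mg/L × 3987 = 8133 mg/L = 8.13 mg/mL.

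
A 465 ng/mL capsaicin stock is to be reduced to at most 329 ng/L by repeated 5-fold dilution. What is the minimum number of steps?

Need 5ⁿ ≥ 1413, so n ≥ log(1413)/log(5) = 4.51.
Minimum whole steps: n = 5.

5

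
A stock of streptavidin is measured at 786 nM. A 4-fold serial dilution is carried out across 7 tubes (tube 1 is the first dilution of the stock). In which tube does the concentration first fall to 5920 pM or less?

Tube n has concentration 786 nM / 4ⁿ.
Need 4ⁿ ≥ 786 nM / 5920 pM = 133, so n ≥ 3.53.
First such tube: n = 4.

tube 4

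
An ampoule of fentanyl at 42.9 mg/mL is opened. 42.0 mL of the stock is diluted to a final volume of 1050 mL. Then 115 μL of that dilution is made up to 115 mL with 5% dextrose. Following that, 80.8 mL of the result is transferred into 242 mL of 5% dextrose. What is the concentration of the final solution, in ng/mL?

Overall dilution factor = 25 × 1000 × 3.995 = 9.99 × 10⁴.
42.9 mg/mL / 9.99 × 10⁴ = 4.30 × 10⁻⁴ mg/mL = 430 ng/mL.

430 ng/mL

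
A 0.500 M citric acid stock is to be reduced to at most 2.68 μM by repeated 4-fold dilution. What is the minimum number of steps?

Need 4ⁿ ≥ 1.87 × 10⁵, so n ≥ log(1.87 × 10⁵)/log(4) = 8.75.
Minimum whole steps: n = 9.

9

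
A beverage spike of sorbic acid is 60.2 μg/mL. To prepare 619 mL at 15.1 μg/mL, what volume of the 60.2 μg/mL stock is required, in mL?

V₁ = C₂V₂/C₁ = 15.1 × 619 / 60.2 = 155 mL.

155 mL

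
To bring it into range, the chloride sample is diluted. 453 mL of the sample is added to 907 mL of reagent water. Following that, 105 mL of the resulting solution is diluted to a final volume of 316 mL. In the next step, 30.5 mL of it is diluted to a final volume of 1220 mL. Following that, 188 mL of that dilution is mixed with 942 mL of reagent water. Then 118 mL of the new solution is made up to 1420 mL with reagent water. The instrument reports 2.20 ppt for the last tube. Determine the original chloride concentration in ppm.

0.0575 ppm

Overall dilution factor = 3.002 × 3.010 × 40 × 6.011 × 12.03 = 2.61 × 10⁴.
Original = 2.20 ppt × 2.61 × 10⁴ = 5.75 × 10⁴ ppt = 0.0575 ppm.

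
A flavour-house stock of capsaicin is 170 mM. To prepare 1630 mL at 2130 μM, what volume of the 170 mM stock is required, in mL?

20.4 mL

2130 μM = 2.13 mM.
V₁ = C₂V₂/C₁ = 2.13 × 1630 / 170 = 20.4 mL.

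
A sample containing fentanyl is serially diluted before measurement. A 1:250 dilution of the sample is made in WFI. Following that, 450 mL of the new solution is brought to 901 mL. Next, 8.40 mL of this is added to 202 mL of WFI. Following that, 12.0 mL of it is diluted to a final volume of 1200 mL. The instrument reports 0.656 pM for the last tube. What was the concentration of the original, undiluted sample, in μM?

0.822 μM

Overall dilution factor = 250 × 2.002 × 25.05 × 100 = 1.25 × 10⁶.
Original = 0.656 pM × 1.25 × 10⁶ = 8.22 × 10⁵ pM = 0.822 μM.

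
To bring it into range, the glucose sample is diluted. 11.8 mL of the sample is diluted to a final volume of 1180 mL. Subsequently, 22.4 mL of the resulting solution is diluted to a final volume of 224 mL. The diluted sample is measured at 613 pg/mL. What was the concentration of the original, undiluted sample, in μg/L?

Overall dilution factor = 100 × 10 = 1000.
Original = 613 pg/mL × 1000 = 6.13 × 10⁵ pg/mL = 613 μg/L.

613 μg/L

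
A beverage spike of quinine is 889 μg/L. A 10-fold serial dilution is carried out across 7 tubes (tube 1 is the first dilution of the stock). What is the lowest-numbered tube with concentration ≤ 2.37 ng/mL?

Tube n has concentration 889 μg/L / 10ⁿ.
Need 10ⁿ ≥ 889 μg/L / 2.37 ng/mL = 375, so n ≥ 2.57.
First such tube: n = 3.

tube 3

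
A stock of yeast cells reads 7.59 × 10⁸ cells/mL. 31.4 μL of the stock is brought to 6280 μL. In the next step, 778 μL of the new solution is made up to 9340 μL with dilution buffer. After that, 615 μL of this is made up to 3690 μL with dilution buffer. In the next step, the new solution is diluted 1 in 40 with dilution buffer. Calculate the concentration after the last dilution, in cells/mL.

1320 cells/mL

Overall dilution factor = 200 × 12.01 × 6 × 40 = 5.76 × 10⁵.
7.59 × 10⁸ cells/mL / 5.76 × 10⁵ = 1320 cells/mL.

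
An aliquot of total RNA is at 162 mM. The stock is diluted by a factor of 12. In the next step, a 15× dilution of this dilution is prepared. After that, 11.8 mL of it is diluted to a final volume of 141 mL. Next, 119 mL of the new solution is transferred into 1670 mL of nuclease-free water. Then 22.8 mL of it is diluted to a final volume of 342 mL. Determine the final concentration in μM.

0.334 μM

Overall dilution factor = 12 × 15 × 11.95 × 15.03 × 15 = 4.85 × 10⁵.
162 mM / 4.85 × 10⁵ = 3.34 × 10⁻⁴ mM = 0.334 μM.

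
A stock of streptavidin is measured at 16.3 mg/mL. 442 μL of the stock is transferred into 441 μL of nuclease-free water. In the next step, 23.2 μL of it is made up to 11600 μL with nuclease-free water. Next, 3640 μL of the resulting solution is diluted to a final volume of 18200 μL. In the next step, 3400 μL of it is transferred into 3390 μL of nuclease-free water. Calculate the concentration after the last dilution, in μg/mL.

Overall dilution factor = 1.998 × 500 × 5 × 1.997 = 9974.
16.3 mg/mL / 9974 = 1.63 × 10⁻³ mg/mL = 1.63 μg/mL.

1.63 μg/mL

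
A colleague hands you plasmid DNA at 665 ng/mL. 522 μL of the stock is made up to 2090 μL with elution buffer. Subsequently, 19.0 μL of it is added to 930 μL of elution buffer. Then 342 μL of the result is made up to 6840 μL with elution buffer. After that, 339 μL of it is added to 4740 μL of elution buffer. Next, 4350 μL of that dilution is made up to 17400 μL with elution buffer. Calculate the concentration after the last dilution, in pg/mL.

Overall dilution factor = 4.004 × 49.95 × 20 × 14.98 × 4 = 2.40 × 10⁵.
665 ng/mL / 2.40 × 10⁵ = 2.77 × 10⁻³ ng/mL = 2.77 pg/mL.

2.77 pg/mL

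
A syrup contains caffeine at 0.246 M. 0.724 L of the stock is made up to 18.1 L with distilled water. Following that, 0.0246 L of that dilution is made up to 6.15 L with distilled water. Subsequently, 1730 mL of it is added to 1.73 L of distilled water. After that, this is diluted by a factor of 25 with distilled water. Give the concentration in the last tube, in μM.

0.787 μM

Overall dilution factor = 25 × 250 × 2 × 25 = 3.13 × 10⁵.
0.246 M / 3.13 × 10⁵ = 7.87 × 10⁻⁷ M = 0.787 μM.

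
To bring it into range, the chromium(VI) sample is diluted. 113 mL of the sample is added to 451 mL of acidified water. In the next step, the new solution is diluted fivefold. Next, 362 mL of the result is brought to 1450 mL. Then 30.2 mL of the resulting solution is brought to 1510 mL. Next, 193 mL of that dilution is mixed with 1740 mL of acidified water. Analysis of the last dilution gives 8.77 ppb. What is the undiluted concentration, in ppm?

Overall dilution factor = 4.991 × 5 × 4.006 × 50 × 10.02 = 5.01 × 10⁴.
Original = 8.77 ppb × 5.01 × 10⁴ = 4.39 × 10⁵ ppb = 439 ppm.

439 ppm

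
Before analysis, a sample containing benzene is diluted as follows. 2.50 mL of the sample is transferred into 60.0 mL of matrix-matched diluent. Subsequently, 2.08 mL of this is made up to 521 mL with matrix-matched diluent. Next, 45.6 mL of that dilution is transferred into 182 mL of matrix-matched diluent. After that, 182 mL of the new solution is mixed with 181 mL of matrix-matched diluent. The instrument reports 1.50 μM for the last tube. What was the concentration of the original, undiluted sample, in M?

0.0935 M

Overall dilution factor = 25 × 250.5 × 4.991 × 1.995 = 6.23 × 10⁴.
Original = 1.50 μM × 6.23 × 10⁴ = 9.35 × 10⁴ μM = 0.0935 M.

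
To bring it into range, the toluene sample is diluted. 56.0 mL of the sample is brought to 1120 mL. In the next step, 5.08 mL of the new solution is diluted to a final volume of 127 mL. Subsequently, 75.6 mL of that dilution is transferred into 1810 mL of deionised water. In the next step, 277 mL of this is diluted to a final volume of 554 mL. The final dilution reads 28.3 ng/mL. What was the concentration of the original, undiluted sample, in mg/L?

706 mg/L

Overall dilution factor = 20 × 25 × 24.94 × 2 = 2.49 × 10⁴.
Original = 28.3 ng/mL × 2.49 × 10⁴ = 7.06 × 10⁵ ng/mL = 706 mg/L.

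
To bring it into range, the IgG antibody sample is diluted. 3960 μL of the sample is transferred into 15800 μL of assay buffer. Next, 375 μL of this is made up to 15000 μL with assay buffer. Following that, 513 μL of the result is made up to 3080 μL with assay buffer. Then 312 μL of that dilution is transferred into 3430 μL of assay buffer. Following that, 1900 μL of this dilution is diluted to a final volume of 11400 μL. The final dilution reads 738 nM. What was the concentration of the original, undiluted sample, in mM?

63.6 mM

Overall dilution factor = 4.990 × 40 × 6.004 × 11.99 × 6 = 8.62 × 10⁴.
Original = 738 nM × 8.62 × 10⁴ = 6.36 × 10⁷ nM = 63.6 mM.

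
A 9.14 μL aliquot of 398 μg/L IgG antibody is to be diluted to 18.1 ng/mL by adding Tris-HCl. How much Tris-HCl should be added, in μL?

18.1 ng/mL = 18.1 μg/L.
V₂ = C₁V₁/C₂ = 398 × 9.14 / 18.1 = 201 μL.
Diluent to add = V₂ − V₁ = 201 − 9.14 = 192 μL.

192 μL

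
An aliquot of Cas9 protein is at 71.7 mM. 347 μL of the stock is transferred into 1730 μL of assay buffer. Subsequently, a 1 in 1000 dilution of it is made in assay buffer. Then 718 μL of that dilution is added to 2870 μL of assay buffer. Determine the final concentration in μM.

Overall dilution factor = 5.986 × 1000 × 4.997 = 2.99 × 10⁴.
71.7 mM / 2.99 × 10⁴ = 2.40 × 10⁻³ mM = 2.40 μM.

2.40 μM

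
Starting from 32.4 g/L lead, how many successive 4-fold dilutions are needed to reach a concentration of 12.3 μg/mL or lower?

Need 4ⁿ ≥ 2634, so n ≥ log(2634)/log(4) = 5.68.
Minimum whole steps: n = 6.

6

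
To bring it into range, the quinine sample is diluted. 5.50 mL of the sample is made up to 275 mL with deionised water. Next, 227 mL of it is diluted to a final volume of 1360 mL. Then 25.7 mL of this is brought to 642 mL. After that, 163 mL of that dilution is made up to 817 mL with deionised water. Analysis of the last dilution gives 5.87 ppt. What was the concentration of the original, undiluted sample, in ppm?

Overall dilution factor = 50 × 5.991 × 24.98 × 5.012 = 3.75 × 10⁴.
Original = 5.87 ppt × 3.75 × 10⁴ = 2.20 × 10⁵ ppt = 0.220 ppm.

0.220 ppm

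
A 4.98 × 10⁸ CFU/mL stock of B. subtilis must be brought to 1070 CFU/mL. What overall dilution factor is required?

4.65 × 10⁵

Factor = C₀/C_target = 4.98 × 10⁸ CFU/mL / 1070 CFU/mL = 4.65 × 10⁵.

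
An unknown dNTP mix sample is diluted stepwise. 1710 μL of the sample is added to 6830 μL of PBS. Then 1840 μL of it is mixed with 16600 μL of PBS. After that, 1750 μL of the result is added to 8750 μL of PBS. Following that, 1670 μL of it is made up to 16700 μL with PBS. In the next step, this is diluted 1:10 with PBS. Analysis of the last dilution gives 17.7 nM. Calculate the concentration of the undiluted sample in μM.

Overall dilution factor = 4.994 × 10.02 × 6 × 10 × 10 = 3.00 × 10⁴.
Original = 17.7 nM × 3.00 × 10⁴ = 5.32 × 10⁵ nM = 532 μM.

532 μM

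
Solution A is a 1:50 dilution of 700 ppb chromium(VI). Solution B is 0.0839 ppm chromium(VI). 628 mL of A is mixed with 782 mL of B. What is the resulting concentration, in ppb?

C_A = 700 ppb / 50 = 14.0 ppb.
C_B = 0.0839 ppm = 83.9 ppb.
C_mix = (C_A·V_A + C_B·V_B)/(V_A + V_B) = (14.0×628 + 83.9×782) / 1410 = 52.8 ppb.

52.8 ppb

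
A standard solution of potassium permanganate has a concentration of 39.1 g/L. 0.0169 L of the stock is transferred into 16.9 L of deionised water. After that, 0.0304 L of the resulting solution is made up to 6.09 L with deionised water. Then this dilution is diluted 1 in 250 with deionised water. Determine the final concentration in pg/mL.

Overall dilution factor = 1001 × 200.3 × 250 = 5.01 × 10⁷.
39.1 g/L / 5.01 × 10⁷ = 7.80 × 10⁻⁷ g/L = 780 pg/mL.

780 pg/mL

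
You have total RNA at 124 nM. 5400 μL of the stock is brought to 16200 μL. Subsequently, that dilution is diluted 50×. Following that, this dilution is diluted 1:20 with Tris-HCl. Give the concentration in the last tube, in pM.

41.3 pM

Overall dilution factor = 3 × 50 × 20 = 3000.
124 nM / 3000 = 0.0413 nM = 41.3 pM.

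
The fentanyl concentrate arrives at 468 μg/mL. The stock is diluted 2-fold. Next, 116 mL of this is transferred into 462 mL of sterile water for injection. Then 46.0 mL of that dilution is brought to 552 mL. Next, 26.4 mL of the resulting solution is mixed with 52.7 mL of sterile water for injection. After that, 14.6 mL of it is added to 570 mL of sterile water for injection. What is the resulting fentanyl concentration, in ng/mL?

32.6 ng/mL

Overall dilution factor = 2 × 4.983 × 12 × 2.996 × 40.04 = 1.43 × 10⁴.
468 μg/mL / 1.43 × 10⁴ = 0.0326 μg/mL = 32.6 ng/mL.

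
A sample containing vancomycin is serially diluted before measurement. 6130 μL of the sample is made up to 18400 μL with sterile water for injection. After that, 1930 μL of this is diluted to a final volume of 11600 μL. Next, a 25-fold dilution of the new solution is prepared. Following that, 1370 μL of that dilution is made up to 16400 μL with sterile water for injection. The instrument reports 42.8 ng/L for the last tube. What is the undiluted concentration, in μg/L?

Overall dilution factor = 3.002 × 6.010 × 25 × 11.97 = 5399.
Original = 42.8 ng/L × 5399 = 2.31 × 10⁵ ng/L = 231 μg/L.

231 μg/L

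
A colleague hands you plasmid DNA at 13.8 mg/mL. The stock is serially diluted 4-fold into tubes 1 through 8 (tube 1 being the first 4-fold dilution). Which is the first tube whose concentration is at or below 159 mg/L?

tube 4

Tube n has concentration 13.8 mg/mL / 4ⁿ.
Need 4ⁿ ≥ 13.8 mg/mL / 159 mg/L = 86.8, so n ≥ 3.22.
First such tube: n = 4.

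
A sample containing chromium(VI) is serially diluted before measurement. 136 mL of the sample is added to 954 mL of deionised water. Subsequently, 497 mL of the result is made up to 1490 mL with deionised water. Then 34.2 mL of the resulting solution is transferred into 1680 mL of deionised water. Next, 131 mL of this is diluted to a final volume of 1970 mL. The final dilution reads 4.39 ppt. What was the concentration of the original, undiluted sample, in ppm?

Overall dilution factor = 8.015 × 2.998 × 50.12 × 15.04 = 1.81 × 10⁴.
Original = 4.39 ppt × 1.81 × 10⁴ = 7.95 × 10⁴ ppt = 0.0795 ppm.

0.0795 ppm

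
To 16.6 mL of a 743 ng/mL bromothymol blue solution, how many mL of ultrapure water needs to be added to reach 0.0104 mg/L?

1170 mL

0.0104 mg/L = 10.4 ng/mL.
V₂ = C₁V₁/C₂ = 743 × 16.6 / 10.4 = 1186 mL.
Diluent to add = V₂ − V₁ = 1186 − 16.6 = 1170 mL.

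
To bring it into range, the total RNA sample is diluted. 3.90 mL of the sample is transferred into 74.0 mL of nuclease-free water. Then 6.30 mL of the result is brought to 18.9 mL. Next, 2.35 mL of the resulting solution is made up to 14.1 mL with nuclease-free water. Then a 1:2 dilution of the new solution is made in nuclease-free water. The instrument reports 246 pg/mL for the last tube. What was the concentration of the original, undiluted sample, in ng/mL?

Overall dilution factor = 19.97 × 3 × 6 × 2 = 719.
Original = 246 pg/mL × 719 = 1.77 × 10⁵ pg/mL = 177 ng/mL.

177 ng/mL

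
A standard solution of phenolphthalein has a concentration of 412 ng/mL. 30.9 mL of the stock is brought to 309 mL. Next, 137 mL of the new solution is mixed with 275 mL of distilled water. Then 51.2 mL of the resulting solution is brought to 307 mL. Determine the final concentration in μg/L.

Overall dilution factor = 10 × 3.007 × 5.996 = 180.
412 ng/mL / 180 = 2.28 ng/mL = 2.28 μg/L.

2.28 μg/L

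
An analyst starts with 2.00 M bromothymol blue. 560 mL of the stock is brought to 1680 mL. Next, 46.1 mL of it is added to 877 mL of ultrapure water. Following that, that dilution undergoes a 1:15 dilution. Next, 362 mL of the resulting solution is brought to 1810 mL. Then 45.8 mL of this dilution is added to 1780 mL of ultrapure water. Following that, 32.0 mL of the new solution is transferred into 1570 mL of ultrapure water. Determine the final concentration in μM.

Overall dilution factor = 3 × 20.02 × 15 × 5 × 39.86 × 50.06 = 8.99 × 10⁶.
2.00 M / 8.99 × 10⁶ = 2.22 × 10⁻⁷ M = 0.222 μM.

0.222 μM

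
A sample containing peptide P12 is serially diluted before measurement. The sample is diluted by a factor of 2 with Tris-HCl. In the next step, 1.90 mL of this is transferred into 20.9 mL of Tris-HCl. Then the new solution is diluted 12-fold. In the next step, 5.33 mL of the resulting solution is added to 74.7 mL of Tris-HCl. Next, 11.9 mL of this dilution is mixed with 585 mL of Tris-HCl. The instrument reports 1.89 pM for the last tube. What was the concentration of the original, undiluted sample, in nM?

Overall dilution factor = 2 × 12 × 12 × 15.02 × 50.16 = 2.17 × 10⁵.
Original = 1.89 pM × 2.17 × 10⁵ = 4.10 × 10⁵ pM = 410 nM.

410 nM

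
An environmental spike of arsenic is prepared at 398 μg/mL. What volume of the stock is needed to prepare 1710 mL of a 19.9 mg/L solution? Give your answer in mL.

85.5 mL

19.9 mg/L = 19.9 μg/mL.
V₁ = C₂V₂/C₁ = 19.9 × 1710 / 398 = 85.5 mL.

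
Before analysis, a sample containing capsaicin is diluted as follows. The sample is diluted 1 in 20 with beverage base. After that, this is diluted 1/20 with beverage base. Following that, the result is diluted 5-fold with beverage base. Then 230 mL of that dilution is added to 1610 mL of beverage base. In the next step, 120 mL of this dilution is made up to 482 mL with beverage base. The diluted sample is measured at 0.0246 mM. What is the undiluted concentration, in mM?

Overall dilution factor = 20 × 20 × 5 × 8 × 4.017 = 6.43 × 10⁴.
Original = 0.0246 mM × 6.43 × 10⁴ = 1581 mM.

1580 mM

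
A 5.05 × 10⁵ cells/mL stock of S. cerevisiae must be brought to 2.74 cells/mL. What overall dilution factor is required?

Factor = C₀/C_target = 5.05 × 10⁵ cells/mL / 2.74 cells/mL = 1.84 × 10⁵.

1.84 × 10⁵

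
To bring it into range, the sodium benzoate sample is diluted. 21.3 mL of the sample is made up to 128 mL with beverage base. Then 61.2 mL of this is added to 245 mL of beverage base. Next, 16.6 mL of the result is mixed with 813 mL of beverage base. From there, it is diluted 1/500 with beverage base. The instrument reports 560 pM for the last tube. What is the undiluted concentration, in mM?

0.421 mM

Overall dilution factor = 6.009 × 5.003 × 49.98 × 500 = 7.51 × 10⁵.
Original = 560 pM × 7.51 × 10⁵ = 4.21 × 10⁸ pM = 0.421 mM.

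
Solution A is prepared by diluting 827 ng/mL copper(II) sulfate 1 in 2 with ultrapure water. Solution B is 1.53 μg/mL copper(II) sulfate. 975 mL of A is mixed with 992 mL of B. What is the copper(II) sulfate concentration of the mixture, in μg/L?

977 μg/L

C_A = 827 ng/mL / 2 = 414 ng/mL.
C_B = 1.53 μg/mL = 1530 ng/mL.
C_mix = (C_A·V_A + C_B·V_B)/(V_A + V_B) = (414×975 + 1530×992) / 1967 = 977 ng/mL = 977 μg/L.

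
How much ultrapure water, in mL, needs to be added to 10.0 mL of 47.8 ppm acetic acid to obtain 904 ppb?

519 mL

904 ppb = 0.904 ppm.
V₂ = C₁V₁/C₂ = 47.8 × 10.0 / 0.904 = 529 mL.
Diluent to add = V₂ − V₁ = 529 − 10.0 = 519 mL.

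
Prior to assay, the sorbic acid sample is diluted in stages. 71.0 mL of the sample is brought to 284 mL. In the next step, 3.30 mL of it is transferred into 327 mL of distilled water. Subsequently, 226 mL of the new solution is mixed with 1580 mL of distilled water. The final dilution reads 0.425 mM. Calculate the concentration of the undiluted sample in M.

Overall dilution factor = 4 × 100.1 × 7.991 = 3199.
Original = 0.425 mM × 3199 = 1360 mM = 1.36 M.

1.36 M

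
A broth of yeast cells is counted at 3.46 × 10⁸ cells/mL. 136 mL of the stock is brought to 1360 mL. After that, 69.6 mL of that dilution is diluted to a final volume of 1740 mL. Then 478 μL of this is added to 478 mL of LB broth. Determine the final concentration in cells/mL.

Overall dilution factor = 10 × 25 × 1001 = 2.50 × 10⁵.
3.46 × 10⁸ cells/mL / 2.50 × 10⁵ = 1380 cells/mL.

1380 cells/mL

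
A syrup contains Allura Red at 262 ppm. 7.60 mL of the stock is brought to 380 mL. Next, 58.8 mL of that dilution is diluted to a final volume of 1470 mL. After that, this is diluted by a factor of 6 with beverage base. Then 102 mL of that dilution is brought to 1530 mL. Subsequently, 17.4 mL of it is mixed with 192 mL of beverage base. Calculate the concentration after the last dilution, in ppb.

0.194 ppb

Overall dilution factor = 50 × 25 × 6 × 15 × 12.03 = 1.35 × 10⁶.
262 ppm / 1.35 × 10⁶ = 1.94 × 10⁻⁴ ppm = 0.194 ppb.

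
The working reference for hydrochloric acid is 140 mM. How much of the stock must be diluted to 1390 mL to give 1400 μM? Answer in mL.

1400 μM = 1.40 mM.
V₁ = C₂V₂/C₁ = 1.40 × 1390 / 140 = 13.9 mL.

13.9 mL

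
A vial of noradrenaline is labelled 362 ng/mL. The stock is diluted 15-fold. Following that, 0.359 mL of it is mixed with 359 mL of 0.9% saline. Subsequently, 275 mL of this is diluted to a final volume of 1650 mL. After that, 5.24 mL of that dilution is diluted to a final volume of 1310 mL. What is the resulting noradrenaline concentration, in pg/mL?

Overall dilution factor = 15 × 1001 × 6 × 250 = 2.25 × 10⁷.
362 ng/mL / 2.25 × 10⁷ = 1.61 × 10⁻⁵ ng/mL = 0.0161 pg/mL.

0.0161 pg/mL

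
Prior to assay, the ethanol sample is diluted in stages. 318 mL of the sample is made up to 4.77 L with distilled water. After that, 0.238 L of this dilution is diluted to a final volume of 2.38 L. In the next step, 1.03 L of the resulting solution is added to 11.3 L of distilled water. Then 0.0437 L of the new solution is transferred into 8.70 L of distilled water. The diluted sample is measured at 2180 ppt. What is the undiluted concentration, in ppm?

783 ppm

Overall dilution factor = 15 × 10 × 11.97 × 200.1 = 3.59 × 10⁵.
Original = 2180 ppt × 3.59 × 10⁵ = 7.83 × 10⁸ ppt = 783 ppm.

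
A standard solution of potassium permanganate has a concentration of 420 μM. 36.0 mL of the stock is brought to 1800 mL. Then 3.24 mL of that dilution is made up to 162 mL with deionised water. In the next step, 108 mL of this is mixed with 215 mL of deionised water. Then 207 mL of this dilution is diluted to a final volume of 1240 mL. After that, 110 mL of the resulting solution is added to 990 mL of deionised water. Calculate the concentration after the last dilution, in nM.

Overall dilution factor = 50 × 50 × 2.991 × 5.990 × 10 = 4.48 × 10⁵.
420 μM / 4.48 × 10⁵ = 9.38 × 10⁻⁴ μM = 0.938 nM.

0.938 nM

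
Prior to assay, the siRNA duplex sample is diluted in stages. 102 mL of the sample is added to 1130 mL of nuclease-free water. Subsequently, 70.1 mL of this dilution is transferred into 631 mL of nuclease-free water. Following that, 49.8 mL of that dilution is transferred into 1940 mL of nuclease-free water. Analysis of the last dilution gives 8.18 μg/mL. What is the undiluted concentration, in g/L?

39.5 g/L

Overall dilution factor = 12.08 × 10.00 × 39.96 = 4827.
Original = 8.18 μg/mL × 4827 = 3.95 × 10⁴ μg/mL = 39.5 g/L.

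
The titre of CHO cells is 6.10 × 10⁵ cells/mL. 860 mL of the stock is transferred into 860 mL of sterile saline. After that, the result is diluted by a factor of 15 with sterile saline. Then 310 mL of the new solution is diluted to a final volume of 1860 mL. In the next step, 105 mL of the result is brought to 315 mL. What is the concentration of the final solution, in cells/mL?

Overall dilution factor = 2 × 15 × 6 × 3 = 540.
6.10 × 10⁵ cells/mL / 540 = 1130 cells/mL.

1130 cells/mL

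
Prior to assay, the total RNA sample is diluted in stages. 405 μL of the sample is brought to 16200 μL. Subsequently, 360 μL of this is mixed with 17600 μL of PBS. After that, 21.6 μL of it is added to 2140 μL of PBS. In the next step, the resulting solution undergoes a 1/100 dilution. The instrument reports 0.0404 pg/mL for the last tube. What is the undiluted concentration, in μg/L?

807 μg/L

Overall dilution factor = 40 × 49.89 × 100.1 × 100 = 2.00 × 10⁷.
Original = 0.0404 pg/mL × 2.00 × 10⁷ = 8.07 × 10⁵ pg/mL = 807 μg/L.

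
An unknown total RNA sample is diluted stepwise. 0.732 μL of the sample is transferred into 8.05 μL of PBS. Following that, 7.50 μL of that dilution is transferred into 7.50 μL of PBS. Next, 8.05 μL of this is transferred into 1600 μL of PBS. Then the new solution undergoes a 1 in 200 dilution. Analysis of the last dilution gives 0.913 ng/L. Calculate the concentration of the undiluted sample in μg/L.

875 μg/L

Overall dilution factor = 12.00 × 2 × 199.8 × 200 = 9.59 × 10⁵.
Original = 0.913 ng/L × 9.59 × 10⁵ = 8.75 × 10⁵ ng/L = 875 μg/L.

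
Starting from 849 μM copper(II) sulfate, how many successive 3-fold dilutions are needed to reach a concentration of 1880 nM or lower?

Need 3ⁿ ≥ 452, so n ≥ log(452)/log(3) = 5.56.
Minimum whole steps: n = 6.

6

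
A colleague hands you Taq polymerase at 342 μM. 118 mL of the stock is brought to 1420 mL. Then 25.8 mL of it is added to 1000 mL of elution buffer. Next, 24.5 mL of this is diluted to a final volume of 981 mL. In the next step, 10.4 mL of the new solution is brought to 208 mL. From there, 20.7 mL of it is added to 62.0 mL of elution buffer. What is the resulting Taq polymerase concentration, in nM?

0.223 nM

Overall dilution factor = 12.03 × 39.76 × 40.04 × 20 × 3.995 = 1.53 × 10⁶.
342 μM / 1.53 × 10⁶ = 2.23 × 10⁻⁴ μM = 0.223 nM.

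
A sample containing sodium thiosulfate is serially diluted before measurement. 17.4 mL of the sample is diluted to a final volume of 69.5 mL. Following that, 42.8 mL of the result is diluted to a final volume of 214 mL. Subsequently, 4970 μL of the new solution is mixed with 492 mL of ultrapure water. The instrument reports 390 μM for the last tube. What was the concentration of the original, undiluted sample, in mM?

Overall dilution factor = 3.994 × 5 × 99.99 = 1997.
Original = 390 μM × 1997 = 7.79 × 10⁵ μM = 779 mM.

779 mM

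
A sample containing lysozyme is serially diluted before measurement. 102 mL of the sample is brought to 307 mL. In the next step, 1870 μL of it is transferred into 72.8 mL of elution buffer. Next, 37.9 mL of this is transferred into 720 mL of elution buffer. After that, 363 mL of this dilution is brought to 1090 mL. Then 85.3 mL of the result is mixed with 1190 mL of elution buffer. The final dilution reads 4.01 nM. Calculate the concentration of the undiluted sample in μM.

433 μM

Overall dilution factor = 3.010 × 39.93 × 20.00 × 3.003 × 14.95 = 1.08 × 10⁵.
Original = 4.01 nM × 1.08 × 10⁵ = 4.33 × 10⁵ nM = 433 μM.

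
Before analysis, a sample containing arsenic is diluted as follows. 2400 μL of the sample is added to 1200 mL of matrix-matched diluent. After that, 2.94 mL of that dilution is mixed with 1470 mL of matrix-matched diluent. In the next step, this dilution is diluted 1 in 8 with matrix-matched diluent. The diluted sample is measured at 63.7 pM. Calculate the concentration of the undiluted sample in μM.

Overall dilution factor = 501 × 501 × 8 = 2.01 × 10⁶.
Original = 63.7 pM × 2.01 × 10⁶ = 1.28 × 10⁸ pM = 128 μM.

128 μM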